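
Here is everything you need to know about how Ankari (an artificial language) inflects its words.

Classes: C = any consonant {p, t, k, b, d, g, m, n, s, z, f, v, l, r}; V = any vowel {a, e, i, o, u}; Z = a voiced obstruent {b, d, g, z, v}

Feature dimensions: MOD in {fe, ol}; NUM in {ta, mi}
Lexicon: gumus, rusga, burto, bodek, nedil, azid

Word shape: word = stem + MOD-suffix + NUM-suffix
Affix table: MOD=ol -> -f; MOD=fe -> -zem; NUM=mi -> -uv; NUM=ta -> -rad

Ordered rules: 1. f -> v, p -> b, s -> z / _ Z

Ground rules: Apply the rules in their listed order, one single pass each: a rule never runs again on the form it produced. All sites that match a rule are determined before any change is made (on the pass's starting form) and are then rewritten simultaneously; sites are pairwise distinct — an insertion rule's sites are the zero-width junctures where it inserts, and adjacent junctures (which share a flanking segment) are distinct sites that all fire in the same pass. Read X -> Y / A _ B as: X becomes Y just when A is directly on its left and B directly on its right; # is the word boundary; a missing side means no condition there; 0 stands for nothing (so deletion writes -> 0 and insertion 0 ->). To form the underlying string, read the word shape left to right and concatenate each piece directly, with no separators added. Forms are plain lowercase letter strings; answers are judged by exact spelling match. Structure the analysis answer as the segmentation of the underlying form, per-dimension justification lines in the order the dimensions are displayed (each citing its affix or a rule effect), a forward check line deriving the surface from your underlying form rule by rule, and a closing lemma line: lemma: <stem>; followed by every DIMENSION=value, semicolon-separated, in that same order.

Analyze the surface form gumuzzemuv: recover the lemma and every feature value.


underlying: gumus-zem-uv
MOD=fe - signalled by the affix -zem
NUM=mi - signalled by the affix -uv
check: gumuszemuv -> gumuzzemuv
lemma: gumus; MOD=fe; NUM=mi


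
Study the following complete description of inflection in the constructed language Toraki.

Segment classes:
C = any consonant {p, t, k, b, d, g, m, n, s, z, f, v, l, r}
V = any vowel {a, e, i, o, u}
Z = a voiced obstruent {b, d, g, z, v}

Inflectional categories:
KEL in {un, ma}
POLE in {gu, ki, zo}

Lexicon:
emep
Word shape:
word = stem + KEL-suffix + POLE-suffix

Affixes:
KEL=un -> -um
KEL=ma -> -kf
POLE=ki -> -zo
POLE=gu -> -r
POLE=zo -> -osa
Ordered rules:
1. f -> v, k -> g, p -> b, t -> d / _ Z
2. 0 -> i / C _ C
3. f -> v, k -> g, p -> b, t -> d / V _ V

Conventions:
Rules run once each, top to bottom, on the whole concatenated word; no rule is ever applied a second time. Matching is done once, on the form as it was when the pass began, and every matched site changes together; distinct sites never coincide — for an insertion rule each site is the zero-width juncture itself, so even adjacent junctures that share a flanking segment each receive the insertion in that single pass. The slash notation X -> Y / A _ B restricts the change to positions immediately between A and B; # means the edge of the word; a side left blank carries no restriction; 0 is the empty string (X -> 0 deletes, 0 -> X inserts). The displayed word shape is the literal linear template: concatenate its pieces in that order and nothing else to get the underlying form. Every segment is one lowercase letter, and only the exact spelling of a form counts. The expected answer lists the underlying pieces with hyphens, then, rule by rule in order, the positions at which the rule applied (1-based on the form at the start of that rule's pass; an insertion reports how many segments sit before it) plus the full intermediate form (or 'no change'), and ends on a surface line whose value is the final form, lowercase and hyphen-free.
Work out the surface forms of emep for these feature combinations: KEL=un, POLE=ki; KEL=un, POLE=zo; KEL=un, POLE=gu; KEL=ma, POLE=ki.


cell KEL=un, POLE=ki:
underlying: emep-um-zo
1. f -> v, k -> g, p -> b, t -> d / _ Z: no change
2. 0 -> i / C _ C: inserts after position(s) 6: emepumizo
3. f -> v, k -> g, p -> b, t -> d / V _ V: fires at position(s) 4: emebumizo
surface: emebumizo

cell KEL=un, POLE=zo:
underlying: emep-um-osa
1. f -> v, k -> g, p -> b, t -> d / _ Z: no change
2. 0 -> i / C _ C: no change
3. f -> v, k -> g, p -> b, t -> d / V _ V: fires at position(s) 4: emebumosa
surface: emebumosa

cell KEL=un, POLE=gu:
underlying: emep-um-r
1. f -> v, k -> g, p -> b, t -> d / _ Z: no change
2. 0 -> i / C _ C: inserts after position(s) 6: emepumir
3. f -> v, k -> g, p -> b, t -> d / V _ V: fires at position(s) 4: emebumir
surface: emebumir

cell KEL=ma, POLE=ki:
underlying: emep-kf-zo
1. f -> v, k -> g, p -> b, t -> d / _ Z: fires at position(s) 6: emepkvzo
2. 0 -> i / C _ C: inserts after position(s) 4, 5, 6: emepikivizo
3. f -> v, k -> g, p -> b, t -> d / V _ V: fires at position(s) 4, 6: emebigivizo
surface: emebigivizo


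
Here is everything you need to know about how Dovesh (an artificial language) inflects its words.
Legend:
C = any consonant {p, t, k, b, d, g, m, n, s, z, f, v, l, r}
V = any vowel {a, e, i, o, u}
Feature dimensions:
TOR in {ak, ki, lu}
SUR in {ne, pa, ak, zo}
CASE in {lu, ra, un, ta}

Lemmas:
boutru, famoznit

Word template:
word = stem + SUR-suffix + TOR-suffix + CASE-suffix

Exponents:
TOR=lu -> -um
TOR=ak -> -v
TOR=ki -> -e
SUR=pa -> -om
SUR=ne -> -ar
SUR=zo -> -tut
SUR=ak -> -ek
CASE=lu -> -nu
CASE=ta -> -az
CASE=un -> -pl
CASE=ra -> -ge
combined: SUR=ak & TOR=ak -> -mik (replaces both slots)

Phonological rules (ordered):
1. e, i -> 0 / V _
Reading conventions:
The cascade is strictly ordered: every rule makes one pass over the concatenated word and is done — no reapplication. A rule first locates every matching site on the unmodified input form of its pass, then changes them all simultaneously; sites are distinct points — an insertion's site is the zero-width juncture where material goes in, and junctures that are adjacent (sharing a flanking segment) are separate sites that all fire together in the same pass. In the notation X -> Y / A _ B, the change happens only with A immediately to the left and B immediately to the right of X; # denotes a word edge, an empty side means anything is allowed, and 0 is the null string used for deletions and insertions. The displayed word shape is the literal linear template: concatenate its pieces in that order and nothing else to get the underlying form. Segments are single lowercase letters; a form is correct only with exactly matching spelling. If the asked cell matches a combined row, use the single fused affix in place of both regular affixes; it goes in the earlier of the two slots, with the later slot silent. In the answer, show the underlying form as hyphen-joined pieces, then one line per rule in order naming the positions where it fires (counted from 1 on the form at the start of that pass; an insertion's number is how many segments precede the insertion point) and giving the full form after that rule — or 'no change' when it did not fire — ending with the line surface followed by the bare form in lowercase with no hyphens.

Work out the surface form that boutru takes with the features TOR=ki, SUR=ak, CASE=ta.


underlying: boutru-ek-e-az
1. e, i -> 0 / V _: fires at position(s) 7: boutrukeaz
surface: boutrukeaz


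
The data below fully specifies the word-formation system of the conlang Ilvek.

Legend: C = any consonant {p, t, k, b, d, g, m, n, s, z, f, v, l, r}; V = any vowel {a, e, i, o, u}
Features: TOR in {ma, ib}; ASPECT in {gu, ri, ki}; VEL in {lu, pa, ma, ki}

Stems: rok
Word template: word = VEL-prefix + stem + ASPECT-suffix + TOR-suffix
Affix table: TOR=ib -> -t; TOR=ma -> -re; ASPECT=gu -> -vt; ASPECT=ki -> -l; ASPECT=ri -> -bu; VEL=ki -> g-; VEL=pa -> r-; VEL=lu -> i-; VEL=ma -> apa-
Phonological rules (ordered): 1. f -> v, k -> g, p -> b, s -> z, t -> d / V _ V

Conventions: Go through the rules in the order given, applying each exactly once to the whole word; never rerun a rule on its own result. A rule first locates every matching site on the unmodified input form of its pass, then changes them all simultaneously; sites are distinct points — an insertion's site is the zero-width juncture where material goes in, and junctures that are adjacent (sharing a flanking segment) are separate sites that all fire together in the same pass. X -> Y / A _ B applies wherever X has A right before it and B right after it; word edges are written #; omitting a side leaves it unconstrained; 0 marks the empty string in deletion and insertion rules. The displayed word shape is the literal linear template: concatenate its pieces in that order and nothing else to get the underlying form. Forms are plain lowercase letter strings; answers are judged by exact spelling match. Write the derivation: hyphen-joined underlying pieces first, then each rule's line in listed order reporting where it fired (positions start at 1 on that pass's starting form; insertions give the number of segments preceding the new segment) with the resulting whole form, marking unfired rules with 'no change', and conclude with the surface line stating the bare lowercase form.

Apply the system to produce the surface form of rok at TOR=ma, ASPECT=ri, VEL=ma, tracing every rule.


underlying: apa-rok-bu-re
1. f -> v, k -> g, p -> b, s -> z, t -> d / V _ V: fires at position(s) 2: abarokbure
surface: abarokbure


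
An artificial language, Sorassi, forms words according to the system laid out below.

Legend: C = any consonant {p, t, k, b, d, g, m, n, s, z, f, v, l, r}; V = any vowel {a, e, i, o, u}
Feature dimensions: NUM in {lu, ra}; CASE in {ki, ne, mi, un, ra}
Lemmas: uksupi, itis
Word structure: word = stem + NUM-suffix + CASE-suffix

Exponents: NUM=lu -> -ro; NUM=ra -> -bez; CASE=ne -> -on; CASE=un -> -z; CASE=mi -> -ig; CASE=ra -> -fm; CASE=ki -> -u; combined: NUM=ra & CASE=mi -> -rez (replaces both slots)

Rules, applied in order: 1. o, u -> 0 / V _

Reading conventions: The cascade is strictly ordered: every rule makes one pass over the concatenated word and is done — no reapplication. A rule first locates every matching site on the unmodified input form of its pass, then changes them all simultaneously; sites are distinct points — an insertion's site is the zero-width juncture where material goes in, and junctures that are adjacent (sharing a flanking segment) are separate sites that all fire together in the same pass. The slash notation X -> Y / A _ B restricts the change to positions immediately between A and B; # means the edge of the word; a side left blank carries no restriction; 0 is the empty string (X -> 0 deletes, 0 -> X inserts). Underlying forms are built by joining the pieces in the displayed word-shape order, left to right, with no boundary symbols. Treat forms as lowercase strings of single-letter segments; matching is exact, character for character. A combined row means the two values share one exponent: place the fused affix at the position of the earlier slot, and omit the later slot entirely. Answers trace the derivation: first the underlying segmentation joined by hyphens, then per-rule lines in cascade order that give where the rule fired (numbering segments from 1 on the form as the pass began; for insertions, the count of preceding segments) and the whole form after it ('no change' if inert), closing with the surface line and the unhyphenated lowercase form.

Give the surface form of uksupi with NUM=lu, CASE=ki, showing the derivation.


underlying: uksupi-ro-u
1. o, u -> 0 / V _: fires at position(s) 9: uksupiro
surface: uksupiro


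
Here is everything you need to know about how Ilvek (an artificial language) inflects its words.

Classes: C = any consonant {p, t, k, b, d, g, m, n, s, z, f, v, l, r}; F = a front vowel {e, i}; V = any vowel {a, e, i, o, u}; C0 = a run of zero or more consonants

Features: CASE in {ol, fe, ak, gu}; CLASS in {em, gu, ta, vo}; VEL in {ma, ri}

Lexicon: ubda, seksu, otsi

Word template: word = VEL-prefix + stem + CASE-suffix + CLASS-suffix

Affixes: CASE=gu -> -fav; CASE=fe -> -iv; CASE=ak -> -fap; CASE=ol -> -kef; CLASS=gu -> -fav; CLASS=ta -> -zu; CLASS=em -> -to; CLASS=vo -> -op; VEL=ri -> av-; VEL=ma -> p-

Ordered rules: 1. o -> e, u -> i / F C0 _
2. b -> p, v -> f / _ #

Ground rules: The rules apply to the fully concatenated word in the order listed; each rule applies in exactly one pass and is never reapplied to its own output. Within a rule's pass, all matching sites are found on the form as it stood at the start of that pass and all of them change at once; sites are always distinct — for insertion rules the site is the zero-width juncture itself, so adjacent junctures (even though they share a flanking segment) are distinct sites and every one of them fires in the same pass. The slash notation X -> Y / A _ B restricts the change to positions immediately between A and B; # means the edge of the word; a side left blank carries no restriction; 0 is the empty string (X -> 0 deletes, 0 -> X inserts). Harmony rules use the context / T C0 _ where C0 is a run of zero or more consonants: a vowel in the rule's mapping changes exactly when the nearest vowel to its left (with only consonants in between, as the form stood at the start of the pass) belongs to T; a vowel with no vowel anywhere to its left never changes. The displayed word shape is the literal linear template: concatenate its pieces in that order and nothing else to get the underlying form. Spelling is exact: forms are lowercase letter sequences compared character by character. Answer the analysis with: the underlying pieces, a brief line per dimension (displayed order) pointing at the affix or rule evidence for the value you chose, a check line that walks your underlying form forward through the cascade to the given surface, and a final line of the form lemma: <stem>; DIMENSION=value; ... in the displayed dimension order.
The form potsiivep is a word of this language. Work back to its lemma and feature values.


underlying: p-otsi-iv-op
CASE=fe - signalled by the affix -iv
CLASS=vo - signalled by the affix -op
VEL=ma - signalled by the affix p-
check: potsiivop -> potsiivep -> potsiivep
lemma: otsi; CASE=fe; CLASS=vo; VEL=ma


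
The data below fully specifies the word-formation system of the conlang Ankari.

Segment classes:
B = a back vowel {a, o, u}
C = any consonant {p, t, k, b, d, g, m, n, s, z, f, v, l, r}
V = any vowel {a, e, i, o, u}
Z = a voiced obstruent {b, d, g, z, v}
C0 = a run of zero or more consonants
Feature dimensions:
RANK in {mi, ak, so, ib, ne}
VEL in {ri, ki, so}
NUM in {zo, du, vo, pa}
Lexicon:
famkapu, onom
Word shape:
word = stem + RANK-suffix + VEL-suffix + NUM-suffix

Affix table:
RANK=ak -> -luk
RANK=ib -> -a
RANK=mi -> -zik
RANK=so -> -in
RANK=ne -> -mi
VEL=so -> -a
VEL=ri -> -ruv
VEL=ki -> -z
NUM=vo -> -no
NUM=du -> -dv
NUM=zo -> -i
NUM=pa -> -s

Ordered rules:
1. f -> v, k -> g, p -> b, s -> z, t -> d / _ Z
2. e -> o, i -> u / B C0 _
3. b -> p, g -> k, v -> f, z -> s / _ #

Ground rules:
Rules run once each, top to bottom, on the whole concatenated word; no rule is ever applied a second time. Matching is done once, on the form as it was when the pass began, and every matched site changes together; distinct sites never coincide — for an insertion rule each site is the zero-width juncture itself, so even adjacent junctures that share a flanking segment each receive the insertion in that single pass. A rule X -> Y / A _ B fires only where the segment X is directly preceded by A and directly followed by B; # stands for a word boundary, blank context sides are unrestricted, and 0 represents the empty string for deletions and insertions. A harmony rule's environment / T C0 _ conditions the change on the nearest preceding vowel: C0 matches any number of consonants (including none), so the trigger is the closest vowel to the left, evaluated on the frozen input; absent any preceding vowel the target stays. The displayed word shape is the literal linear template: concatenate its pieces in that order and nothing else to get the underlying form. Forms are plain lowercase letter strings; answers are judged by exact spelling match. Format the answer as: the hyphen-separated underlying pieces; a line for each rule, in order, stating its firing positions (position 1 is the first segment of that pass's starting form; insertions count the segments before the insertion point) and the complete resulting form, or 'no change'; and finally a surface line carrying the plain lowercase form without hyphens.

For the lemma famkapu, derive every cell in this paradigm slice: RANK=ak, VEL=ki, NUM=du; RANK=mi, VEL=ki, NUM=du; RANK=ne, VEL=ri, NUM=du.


cell RANK=ak, VEL=ki, NUM=du:
underlying: famkapu-luk-z-dv
1. f -> v, k -> g, p -> b, s -> z, t -> d / _ Z: fires at position(s) 10: famkapulugzdv
2. e -> o, i -> u / B C0 _: no change
3. b -> p, g -> k, v -> f, z -> s / _ #: fires at position(s) 13: famkapulugzdf
surface: famkapulugzdf

cell RANK=mi, VEL=ki, NUM=du:
underlying: famkapu-zik-z-dv
1. f -> v, k -> g, p -> b, s -> z, t -> d / _ Z: fires at position(s) 10: famkapuzigzdv
2. e -> o, i -> u / B C0 _: fires at position(s) 9: famkapuzugzdv
3. b -> p, g -> k, v -> f, z -> s / _ #: fires at position(s) 13: famkapuzugzdf
surface: famkapuzugzdf

cell RANK=ne, VEL=ri, NUM=du:
underlying: famkapu-mi-ruv-dv
1. f -> v, k -> g, p -> b, s -> z, t -> d / _ Z: no change
2. e -> o, i -> u / B C0 _: fires at position(s) 9: famkapumuruvdv
3. b -> p, g -> k, v -> f, z -> s / _ #: fires at position(s) 14: famkapumuruvdf
surface: famkapumuruvdf


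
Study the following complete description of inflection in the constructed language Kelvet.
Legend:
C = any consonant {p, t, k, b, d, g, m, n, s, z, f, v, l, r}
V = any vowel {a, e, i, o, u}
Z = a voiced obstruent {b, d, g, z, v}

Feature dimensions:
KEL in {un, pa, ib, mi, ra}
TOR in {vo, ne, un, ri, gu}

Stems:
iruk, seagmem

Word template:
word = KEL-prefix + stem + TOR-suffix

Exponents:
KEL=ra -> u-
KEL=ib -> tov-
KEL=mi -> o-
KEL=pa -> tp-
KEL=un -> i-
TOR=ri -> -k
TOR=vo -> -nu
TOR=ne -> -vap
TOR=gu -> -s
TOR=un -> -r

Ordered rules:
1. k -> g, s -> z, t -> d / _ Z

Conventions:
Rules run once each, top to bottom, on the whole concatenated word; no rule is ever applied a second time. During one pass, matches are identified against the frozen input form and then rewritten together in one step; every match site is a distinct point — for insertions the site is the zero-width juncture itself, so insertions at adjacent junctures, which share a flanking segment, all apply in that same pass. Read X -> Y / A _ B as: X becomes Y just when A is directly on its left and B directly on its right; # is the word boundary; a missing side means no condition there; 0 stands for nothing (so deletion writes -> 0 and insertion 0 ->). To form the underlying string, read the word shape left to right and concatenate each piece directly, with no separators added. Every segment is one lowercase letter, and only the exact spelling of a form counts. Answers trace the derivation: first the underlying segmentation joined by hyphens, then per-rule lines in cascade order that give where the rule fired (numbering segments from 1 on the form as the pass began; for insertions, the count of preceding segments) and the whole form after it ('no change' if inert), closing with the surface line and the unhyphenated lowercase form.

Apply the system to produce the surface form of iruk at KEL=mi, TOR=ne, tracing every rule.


underlying: o-iruk-vap
1. k -> g, s -> z, t -> d / _ Z: fires at position(s) 5: oirugvap
surface: oirugvap


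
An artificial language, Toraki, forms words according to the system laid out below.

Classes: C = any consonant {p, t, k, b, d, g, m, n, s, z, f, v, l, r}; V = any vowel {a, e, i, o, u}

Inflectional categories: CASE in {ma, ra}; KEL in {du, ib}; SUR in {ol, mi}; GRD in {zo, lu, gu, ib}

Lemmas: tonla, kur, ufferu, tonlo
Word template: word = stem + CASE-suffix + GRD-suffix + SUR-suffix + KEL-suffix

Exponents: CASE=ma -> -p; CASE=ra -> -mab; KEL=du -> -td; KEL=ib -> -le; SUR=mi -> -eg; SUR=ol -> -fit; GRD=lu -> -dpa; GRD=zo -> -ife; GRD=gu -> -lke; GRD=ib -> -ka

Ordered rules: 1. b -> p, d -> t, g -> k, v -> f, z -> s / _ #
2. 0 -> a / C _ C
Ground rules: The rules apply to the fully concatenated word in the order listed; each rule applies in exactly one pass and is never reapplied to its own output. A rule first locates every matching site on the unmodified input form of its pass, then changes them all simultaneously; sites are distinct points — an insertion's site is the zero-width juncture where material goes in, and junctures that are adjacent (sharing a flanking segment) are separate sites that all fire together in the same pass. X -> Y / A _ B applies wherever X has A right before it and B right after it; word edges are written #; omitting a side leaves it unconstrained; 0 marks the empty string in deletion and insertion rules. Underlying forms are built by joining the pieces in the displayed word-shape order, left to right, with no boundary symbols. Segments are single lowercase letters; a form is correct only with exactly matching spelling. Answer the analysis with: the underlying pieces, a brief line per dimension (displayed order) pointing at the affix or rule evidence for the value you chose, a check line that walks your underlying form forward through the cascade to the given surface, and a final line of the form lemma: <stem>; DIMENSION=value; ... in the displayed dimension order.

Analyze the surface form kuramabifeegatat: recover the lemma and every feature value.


underlying: kur-mab-ife-eg-td
CASE=ra - signalled by the affix -mab
KEL=du - signalled by the affix -td
SUR=mi - signalled by the affix -eg
GRD=zo - signalled by the affix -ife
check: kurmabifeegtd -> kurmabifeegtt -> kuramabifeegatat
lemma: kur; CASE=ra; KEL=du; SUR=mi; GRD=zo


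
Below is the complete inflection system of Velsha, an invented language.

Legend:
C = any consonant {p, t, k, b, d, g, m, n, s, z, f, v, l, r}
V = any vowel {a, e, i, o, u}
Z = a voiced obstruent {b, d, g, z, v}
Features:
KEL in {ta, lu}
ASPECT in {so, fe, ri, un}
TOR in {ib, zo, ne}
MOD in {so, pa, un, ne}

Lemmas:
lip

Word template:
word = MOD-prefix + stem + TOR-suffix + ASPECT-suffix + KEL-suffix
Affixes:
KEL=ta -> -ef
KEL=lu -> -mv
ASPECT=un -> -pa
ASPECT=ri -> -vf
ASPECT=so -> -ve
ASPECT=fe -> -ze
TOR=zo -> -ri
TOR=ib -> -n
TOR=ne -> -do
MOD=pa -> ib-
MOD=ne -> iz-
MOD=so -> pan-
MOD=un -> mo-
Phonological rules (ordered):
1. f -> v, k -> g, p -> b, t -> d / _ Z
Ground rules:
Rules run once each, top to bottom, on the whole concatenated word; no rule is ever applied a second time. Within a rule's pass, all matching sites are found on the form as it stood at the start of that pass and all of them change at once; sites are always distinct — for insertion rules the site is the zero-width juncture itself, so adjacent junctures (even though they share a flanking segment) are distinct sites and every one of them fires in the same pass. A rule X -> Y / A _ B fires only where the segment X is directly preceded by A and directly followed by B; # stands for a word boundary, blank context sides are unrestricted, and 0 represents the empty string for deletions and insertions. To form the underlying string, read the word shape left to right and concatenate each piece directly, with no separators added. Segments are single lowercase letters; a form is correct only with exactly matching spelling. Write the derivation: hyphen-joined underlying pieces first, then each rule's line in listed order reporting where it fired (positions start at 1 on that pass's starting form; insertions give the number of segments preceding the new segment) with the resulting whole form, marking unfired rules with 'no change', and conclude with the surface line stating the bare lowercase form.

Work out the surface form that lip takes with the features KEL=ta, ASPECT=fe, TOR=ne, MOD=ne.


underlying: iz-lip-do-ze-ef
1. f -> v, k -> g, p -> b, t -> d / _ Z: fires at position(s) 5: izlibdozeef
surface: izlibdozeef


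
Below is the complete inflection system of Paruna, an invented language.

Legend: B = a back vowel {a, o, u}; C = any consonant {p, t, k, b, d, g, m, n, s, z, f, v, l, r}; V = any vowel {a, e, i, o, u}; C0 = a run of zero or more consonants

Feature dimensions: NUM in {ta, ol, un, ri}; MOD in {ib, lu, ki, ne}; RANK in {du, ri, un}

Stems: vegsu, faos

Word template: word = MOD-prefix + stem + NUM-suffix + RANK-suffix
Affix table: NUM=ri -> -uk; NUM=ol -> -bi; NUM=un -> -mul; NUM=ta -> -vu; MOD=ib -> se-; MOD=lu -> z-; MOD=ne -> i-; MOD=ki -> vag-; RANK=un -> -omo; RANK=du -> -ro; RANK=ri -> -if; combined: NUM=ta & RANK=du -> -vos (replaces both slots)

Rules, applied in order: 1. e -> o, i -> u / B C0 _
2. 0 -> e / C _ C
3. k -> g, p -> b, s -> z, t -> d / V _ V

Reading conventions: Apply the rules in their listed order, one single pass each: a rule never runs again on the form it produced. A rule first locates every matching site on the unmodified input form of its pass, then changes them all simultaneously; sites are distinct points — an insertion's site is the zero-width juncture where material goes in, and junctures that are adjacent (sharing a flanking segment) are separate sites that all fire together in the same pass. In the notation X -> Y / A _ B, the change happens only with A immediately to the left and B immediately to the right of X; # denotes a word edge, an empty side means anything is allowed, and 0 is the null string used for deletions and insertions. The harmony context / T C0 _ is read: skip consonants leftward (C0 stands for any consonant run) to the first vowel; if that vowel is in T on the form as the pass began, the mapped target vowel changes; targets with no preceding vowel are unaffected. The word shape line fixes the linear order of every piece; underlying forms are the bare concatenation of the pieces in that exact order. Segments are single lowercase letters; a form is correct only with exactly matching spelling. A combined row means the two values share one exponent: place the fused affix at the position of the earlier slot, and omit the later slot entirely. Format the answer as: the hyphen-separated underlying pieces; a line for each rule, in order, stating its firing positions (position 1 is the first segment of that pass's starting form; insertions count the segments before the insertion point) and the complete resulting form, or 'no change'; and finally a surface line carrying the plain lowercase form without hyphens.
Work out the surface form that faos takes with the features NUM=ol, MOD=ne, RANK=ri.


underlying: i-faos-bi-if
1. e -> o, i -> u / B C0 _: fires at position(s) 7: ifaosbuif
2. 0 -> e / C _ C: inserts after position(s) 5: ifaosebuif
3. k -> g, p -> b, s -> z, t -> d / V _ V: fires at position(s) 5: ifaozebuif
surface: ifaozebuif


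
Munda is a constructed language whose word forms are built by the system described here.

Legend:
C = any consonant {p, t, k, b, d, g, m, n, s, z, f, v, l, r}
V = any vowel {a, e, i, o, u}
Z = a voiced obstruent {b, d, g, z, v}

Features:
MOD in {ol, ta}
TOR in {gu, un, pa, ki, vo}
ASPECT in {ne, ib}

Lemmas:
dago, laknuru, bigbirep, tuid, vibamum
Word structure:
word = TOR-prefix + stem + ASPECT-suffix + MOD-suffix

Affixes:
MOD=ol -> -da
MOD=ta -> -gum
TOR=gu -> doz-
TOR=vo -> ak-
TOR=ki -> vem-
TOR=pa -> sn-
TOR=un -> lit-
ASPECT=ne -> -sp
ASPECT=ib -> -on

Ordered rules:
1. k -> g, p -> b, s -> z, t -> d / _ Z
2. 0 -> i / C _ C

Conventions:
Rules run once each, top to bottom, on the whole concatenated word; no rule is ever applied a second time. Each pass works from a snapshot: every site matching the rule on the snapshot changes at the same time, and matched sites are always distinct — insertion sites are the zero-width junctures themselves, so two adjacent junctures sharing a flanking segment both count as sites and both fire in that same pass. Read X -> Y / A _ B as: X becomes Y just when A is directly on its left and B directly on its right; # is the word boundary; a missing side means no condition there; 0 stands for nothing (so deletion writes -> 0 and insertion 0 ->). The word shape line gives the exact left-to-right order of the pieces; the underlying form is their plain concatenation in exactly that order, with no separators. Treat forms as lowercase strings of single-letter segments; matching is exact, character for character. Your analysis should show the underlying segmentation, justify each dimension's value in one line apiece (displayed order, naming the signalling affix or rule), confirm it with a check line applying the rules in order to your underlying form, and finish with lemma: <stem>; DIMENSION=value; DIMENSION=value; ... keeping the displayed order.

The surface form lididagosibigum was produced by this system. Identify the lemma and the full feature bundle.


underlying: lit-dago-sp-gum
MOD=ta - signalled by the affix -gum
TOR=un - signalled by the affix lit-
ASPECT=ne - signalled by the affix -sp
check: litdagospgum -> liddagosbgum -> lididagosibigum
lemma: dago; MOD=ta; TOR=un; ASPECT=ne


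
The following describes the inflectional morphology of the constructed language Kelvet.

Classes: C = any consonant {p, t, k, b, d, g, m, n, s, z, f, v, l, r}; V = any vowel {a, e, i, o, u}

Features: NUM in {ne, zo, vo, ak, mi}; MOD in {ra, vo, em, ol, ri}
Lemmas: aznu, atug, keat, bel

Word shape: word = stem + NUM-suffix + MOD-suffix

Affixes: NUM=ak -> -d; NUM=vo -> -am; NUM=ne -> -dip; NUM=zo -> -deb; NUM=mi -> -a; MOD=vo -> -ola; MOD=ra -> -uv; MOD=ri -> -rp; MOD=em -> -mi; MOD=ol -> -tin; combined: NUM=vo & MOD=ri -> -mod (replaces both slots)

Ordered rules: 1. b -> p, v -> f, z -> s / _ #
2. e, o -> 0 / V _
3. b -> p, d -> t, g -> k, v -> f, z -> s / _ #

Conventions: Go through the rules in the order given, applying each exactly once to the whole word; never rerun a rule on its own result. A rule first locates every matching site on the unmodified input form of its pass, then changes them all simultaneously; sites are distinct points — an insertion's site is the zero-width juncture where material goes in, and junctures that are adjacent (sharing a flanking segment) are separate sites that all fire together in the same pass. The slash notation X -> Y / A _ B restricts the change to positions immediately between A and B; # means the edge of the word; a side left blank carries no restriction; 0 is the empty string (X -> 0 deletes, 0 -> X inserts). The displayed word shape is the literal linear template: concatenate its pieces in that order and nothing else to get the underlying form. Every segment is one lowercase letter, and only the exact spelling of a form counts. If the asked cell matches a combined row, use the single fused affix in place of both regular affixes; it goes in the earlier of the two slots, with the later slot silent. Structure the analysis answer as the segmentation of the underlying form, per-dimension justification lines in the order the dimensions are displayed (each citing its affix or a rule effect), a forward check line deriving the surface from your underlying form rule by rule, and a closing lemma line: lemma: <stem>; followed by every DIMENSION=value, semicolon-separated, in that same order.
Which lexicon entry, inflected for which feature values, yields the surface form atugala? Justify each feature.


underlying: atug-a-ola
NUM=mi - signalled by the affix -a
MOD=vo - signalled by the affix -ola
check: atugaola -> atugaola -> atugala -> atugala
lemma: atug; NUM=mi; MOD=vo


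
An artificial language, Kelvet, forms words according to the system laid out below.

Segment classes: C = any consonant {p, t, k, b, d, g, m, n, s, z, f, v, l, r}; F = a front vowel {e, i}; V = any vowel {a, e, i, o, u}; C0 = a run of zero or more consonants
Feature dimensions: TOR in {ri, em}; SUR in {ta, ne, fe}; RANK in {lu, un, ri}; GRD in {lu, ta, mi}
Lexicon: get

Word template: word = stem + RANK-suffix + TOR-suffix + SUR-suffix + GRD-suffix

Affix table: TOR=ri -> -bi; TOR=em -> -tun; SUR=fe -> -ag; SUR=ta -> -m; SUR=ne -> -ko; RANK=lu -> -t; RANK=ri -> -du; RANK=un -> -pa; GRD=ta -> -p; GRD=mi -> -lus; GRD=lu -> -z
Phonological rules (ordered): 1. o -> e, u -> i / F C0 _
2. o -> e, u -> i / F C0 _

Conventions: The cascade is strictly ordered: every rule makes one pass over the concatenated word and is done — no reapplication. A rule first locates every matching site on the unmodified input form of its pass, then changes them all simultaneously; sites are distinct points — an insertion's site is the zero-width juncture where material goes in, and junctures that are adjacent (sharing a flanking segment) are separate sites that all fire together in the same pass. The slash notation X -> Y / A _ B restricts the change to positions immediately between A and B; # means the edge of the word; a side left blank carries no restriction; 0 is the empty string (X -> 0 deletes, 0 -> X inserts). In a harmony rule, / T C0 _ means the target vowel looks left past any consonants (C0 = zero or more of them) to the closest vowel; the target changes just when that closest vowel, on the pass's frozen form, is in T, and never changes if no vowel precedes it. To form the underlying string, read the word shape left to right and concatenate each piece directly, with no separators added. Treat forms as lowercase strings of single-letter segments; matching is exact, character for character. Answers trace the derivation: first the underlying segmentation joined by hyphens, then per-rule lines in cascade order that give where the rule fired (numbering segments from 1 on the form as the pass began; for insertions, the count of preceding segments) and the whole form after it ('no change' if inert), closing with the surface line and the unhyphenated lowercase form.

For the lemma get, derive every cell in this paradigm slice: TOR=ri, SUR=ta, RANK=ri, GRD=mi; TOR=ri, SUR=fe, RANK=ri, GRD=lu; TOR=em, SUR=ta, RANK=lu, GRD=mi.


cell TOR=ri, SUR=ta, RANK=ri, GRD=mi:
underlying: get-du-bi-m-lus
1. o -> e, u -> i / F C0 _: fires at position(s) 5, 10: getdibimlis
2. o -> e, u -> i / F C0 _: no change
surface: getdibimlis

cell TOR=ri, SUR=fe, RANK=ri, GRD=lu:
underlying: get-du-bi-ag-z
1. o -> e, u -> i / F C0 _: fires at position(s) 5: getdibiagz
2. o -> e, u -> i / F C0 _: no change
surface: getdibiagz

cell TOR=em, SUR=ta, RANK=lu, GRD=mi:
underlying: get-t-tun-m-lus
1. o -> e, u -> i / F C0 _: fires at position(s) 6: getttinmlus
2. o -> e, u -> i / F C0 _: fires at position(s) 10: getttinmlis
surface: getttinmlis


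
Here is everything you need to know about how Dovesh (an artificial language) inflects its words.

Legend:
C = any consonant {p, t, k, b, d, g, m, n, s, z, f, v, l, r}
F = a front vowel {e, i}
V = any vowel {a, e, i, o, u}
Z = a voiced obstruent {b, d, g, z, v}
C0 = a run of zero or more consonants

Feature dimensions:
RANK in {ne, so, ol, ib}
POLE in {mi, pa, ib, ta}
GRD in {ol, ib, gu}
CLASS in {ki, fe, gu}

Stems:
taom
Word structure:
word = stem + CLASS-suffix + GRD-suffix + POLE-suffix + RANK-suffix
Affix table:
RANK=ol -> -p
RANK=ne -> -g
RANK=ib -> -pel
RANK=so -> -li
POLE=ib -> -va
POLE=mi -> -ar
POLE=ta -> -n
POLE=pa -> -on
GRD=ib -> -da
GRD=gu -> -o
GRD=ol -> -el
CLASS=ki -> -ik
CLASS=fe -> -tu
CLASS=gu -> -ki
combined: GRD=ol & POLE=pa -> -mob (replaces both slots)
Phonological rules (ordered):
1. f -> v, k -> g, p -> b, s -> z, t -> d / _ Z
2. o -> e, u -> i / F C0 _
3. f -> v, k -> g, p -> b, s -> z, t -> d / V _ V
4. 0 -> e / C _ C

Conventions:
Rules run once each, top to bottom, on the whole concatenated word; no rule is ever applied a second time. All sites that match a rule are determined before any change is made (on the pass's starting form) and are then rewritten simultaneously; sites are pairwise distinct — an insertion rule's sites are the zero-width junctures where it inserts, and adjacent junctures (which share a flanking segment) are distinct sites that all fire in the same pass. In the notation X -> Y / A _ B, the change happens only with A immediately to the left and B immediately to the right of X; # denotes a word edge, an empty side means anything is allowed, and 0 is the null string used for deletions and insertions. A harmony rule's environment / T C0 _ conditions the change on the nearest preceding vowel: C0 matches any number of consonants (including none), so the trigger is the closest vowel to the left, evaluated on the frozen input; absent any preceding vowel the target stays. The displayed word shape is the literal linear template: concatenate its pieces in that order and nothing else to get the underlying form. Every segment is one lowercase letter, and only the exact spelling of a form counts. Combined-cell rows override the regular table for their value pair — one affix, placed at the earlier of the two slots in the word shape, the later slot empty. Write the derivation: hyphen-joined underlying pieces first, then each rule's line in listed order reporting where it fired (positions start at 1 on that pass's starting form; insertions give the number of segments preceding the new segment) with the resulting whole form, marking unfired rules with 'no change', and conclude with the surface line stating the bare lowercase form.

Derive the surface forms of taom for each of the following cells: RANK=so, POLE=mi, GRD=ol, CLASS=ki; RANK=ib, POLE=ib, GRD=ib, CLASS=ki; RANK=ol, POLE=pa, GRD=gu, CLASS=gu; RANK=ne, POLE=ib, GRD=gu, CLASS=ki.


cell RANK=so, POLE=mi, GRD=ol, CLASS=ki:
underlying: taom-ik-el-ar-li
1. f -> v, k -> g, p -> b, s -> z, t -> d / _ Z: no change
2. o -> e, u -> i / F C0 _: no change
3. f -> v, k -> g, p -> b, s -> z, t -> d / V _ V: fires at position(s) 6: taomigelarli
4. 0 -> e / C _ C: inserts after position(s) 10: taomigelareli
surface: taomigelareli

cell RANK=ib, POLE=ib, GRD=ib, CLASS=ki:
underlying: taom-ik-da-va-pel
1. f -> v, k -> g, p -> b, s -> z, t -> d / _ Z: fires at position(s) 6: taomigdavapel
2. o -> e, u -> i / F C0 _: no change
3. f -> v, k -> g, p -> b, s -> z, t -> d / V _ V: fires at position(s) 11: taomigdavabel
4. 0 -> e / C _ C: inserts after position(s) 6: taomigedavabel
surface: taomigedavabel

cell RANK=ol, POLE=pa, GRD=gu, CLASS=gu:
underlying: taom-ki-o-on-p
1. f -> v, k -> g, p -> b, s -> z, t -> d / _ Z: no change
2. o -> e, u -> i / F C0 _: fires at position(s) 7: taomkieonp
3. f -> v, k -> g, p -> b, s -> z, t -> d / V _ V: no change
4. 0 -> e / C _ C: inserts after position(s) 4, 9: taomekieonep
surface: taomekieonep

cell RANK=ne, POLE=ib, GRD=gu, CLASS=ki:
underlying: taom-ik-o-va-g
1. f -> v, k -> g, p -> b, s -> z, t -> d / _ Z: no change
2. o -> e, u -> i / F C0 _: fires at position(s) 7: taomikevag
3. f -> v, k -> g, p -> b, s -> z, t -> d / V _ V: fires at position(s) 6: taomigevag
4. 0 -> e / C _ C: no change
surface: taomigevag


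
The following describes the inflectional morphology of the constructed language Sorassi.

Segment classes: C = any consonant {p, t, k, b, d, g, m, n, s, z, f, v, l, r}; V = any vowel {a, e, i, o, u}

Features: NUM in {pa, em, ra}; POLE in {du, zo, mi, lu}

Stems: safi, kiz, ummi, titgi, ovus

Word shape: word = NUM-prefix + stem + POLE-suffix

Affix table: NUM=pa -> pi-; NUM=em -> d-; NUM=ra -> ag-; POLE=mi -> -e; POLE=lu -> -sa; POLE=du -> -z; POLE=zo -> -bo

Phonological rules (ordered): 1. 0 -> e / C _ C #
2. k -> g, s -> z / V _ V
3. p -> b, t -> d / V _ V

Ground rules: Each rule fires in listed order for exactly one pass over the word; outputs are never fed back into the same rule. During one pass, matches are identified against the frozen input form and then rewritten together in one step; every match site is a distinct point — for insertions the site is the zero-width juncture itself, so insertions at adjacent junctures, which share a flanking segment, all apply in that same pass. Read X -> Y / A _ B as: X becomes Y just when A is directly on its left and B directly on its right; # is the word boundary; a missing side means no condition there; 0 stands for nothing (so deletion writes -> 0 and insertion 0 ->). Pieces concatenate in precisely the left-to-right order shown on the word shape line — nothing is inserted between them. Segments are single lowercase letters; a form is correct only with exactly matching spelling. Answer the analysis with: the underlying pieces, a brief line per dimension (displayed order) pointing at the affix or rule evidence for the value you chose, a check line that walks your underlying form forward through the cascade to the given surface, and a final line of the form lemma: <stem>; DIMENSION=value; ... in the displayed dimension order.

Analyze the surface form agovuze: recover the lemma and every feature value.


underlying: ag-ovus-e
NUM=ra - signalled by the affix ag-
POLE=mi - signalled by the affix -e
check: agovuse -> agovuse -> agovuze -> agovuze
lemma: ovus; NUM=ra; POLE=mi
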